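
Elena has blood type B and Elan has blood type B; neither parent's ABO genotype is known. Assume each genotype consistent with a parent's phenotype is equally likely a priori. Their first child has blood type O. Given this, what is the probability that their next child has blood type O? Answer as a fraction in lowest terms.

1/4

Possible genotypes: Elena ∈ {I^B I^B, I^B i}; Elan ∈ {I^B I^B, I^B i}.
Weight each parental genotype pair by prior × P(type-O child):
  I^B i × I^B i: posterior weight 1; P(next child type O) = 1/4.
Weighted sum = 1/4.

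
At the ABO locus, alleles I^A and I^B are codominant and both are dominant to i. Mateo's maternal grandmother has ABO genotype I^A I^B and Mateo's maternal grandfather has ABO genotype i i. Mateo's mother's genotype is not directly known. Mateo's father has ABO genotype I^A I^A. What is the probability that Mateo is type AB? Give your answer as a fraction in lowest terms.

1/4

Mateo's mother's ABO genotype from I^A I^B × i i: 1/2 I^A i, 1/2 I^B i.
Crossing each possibility with the father I^A I^A and summing P(type AB): 1/2·0 + 1/2·1/2 = 1/4.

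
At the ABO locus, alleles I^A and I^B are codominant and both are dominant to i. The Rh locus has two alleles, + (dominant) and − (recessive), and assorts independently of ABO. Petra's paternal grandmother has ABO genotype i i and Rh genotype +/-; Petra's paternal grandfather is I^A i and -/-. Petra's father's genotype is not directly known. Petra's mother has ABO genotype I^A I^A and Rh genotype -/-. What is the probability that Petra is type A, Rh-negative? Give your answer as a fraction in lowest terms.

3/4

Petra's father's ABO genotype from i i × I^A i: 1/2 I^A i, 1/2 i i.
Crossing each possibility with the mother I^A I^A and summing P(type A): 1/2·1 + 1/2·1 = 1.
Similarly for Rh via the father's Rh distribution: P(Rh-) = 3/4.
Independent loci: 1 × 3/4 = 3/4.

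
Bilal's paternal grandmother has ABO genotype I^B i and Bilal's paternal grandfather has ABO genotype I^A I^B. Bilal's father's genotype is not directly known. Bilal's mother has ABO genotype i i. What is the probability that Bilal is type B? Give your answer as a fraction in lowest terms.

1/2

Bilal's father's ABO genotype from I^B i × I^A I^B: 1/4 I^A I^B, 1/4 I^A i, 1/4 I^B I^B, 1/4 I^B i.
Crossing each possibility with the mother i i and summing P(type B): 1/4·1/2 + 1/4·0 + 1/4·1 + 1/4·1/2 = 1/2.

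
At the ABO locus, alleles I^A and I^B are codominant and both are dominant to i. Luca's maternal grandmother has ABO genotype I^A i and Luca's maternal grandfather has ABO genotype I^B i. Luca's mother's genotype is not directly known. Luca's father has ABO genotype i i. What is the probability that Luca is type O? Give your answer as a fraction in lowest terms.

1/2

Luca's mother's ABO genotype from I^A i × I^B i: 1/4 I^A I^B, 1/4 I^A i, 1/4 I^B i, 1/4 i i.
Crossing each possibility with the father i i and summing P(type O): 1/4·0 + 1/4·1/2 + 1/4·1/2 + 1/4·1 = 1/2.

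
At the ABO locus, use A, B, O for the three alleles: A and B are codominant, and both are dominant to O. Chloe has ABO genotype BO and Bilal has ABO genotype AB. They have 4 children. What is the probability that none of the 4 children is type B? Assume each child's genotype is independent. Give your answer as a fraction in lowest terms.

1/16

ABO cross BO × AB → 1/4 A, 1/2 B, 1/4 AB.
So P(type B) = 1/2 per child.
P(not type B) = 1/2 for one child; (1/2)^4 = 1/16.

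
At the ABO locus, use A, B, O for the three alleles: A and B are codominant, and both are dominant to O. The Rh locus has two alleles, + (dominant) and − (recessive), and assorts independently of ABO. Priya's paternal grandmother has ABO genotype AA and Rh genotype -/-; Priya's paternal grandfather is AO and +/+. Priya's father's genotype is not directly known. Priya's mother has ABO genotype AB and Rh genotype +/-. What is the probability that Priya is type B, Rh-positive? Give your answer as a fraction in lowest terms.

Priya's father's ABO genotype from AA × AO: 1/2 AA, 1/2 AO.
Crossing each possibility with the mother AB and summing P(type B): 1/2·0 + 1/2·1/4 = 1/8.
Similarly for Rh via the father's Rh distribution: P(Rh+) = 3/4.
Independent loci: 1/8 × 3/4 = 3/32.

3/32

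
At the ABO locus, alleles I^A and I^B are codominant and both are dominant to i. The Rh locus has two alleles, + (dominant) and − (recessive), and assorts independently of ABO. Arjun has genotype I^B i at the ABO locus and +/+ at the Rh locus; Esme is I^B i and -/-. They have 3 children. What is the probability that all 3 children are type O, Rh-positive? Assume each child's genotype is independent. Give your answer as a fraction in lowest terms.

ABO cross I^B i × I^B i → 1/4 O, 3/4 B.
Rh cross +/+ × -/- → 1 Rh+; so P(type O, Rh-positive) = 1/4 × 1 = 1/4 per child.
All 3 independent: (1/4)^3 = 1/64.

1/64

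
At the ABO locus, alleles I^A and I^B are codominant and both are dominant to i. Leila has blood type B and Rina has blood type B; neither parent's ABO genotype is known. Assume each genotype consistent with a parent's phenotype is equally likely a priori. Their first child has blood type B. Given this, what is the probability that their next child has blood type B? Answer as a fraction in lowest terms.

19/20

Possible genotypes: Leila ∈ {I^B I^B, I^B i}; Rina ∈ {I^B I^B, I^B i}.
Weight each parental genotype pair by prior × P(type-B child):
  I^B I^B × I^B I^B: posterior weight 4/15; P(next child type B) = 1.
  I^B I^B × I^B i: posterior weight 4/15; P(next child type B) = 1.
  I^B i × I^B I^B: posterior weight 4/15; P(next child type B) = 1.
  I^B i × I^B i: posterior weight 1/5; P(next child type B) = 3/4.
Weighted sum = 19/20.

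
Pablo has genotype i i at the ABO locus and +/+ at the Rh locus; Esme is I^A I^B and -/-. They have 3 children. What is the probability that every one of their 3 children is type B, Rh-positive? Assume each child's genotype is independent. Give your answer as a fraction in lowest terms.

ABO cross i i × I^A I^B → 1/2 A, 1/2 B.
Rh cross +/+ × -/- → 1 Rh+; so P(type B, Rh-positive) = 1/2 × 1 = 1/2 per child.
All 3 independent: (1/2)^3 = 1/8.

1/8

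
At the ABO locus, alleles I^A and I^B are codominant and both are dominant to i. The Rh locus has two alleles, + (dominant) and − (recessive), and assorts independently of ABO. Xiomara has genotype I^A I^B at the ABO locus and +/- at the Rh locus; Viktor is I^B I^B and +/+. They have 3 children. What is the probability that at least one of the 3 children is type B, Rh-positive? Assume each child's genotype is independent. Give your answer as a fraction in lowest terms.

7/8

ABO cross I^A I^B × I^B I^B → 1/2 B, 1/2 AB.
Rh cross +/- × +/+ → 1 Rh+; so P(type B, Rh-positive) = 1/2 × 1 = 1/2 per child.
P(none) = (1/2)^3 = 1/8; P(at least one) = 1 − 1/8 = 7/8.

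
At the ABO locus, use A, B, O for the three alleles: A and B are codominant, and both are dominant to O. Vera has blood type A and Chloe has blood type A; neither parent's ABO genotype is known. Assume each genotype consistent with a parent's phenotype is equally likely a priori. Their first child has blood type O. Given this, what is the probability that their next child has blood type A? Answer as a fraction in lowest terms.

3/4

Possible genotypes: Vera ∈ {AA, AO}; Chloe ∈ {AA, AO}.
Weight each parental genotype pair by prior × P(type-O child):
  AO × AO: posterior weight 1; P(next child type A) = 3/4.
Weighted sum = 3/4.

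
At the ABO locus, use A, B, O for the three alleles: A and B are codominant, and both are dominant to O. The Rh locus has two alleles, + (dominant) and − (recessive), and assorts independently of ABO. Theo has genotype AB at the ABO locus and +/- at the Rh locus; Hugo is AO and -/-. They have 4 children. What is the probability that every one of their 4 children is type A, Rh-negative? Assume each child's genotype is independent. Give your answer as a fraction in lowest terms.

1/256

ABO cross AB × AO → 1/2 A, 1/4 B, 1/4 AB.
Rh cross +/- × -/- → 1/2 Rh+, 1/2 Rh-; so P(type A, Rh-negative) = 1/2 × 1/2 = 1/4 per child.
All 4 independent: (1/4)^4 = 1/256.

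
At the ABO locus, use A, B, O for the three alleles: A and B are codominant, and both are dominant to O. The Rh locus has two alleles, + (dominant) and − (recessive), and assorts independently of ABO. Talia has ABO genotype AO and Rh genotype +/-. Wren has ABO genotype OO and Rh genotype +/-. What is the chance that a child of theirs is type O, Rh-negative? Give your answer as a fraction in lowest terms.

ABO cross AO × OO → offspring phenotypes: 1/2 O, 1/2 A.
Rh cross +/- × +/- → 3/4 Rh+, 1/4 Rh-.
Independent loci: P(type O, Rh-negative) = 1/2 × 1/4 = 1/8.

1/8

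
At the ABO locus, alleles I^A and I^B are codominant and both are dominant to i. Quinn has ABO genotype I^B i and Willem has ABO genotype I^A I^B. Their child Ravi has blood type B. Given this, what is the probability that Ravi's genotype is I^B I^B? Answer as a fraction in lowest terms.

Cross I^B i × I^A I^B → 1/4 I^A I^B, 1/4 I^A i, 1/4 I^B I^B, 1/4 I^B i.
Type-B genotypes among offspring: I^B I^B (1/4), I^B i (1/4); total 1/2.
P(I^B I^B | type B) = (1/4) / (1/2) = 1/2.

1/2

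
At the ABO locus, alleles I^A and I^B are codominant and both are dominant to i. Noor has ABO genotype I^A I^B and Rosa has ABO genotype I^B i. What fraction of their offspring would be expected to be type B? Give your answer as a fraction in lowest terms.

ABO cross I^A I^B × I^B i → offspring phenotypes: 1/4 A, 1/2 B, 1/4 AB.
So P(type B) = 1/2.

1/2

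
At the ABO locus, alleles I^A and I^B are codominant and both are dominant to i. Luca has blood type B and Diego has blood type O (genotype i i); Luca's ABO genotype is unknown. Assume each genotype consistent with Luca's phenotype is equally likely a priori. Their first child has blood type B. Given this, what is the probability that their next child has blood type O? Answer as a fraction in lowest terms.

1/6

Possible genotypes: Luca ∈ {I^B I^B, I^B i}; Diego ∈ {i i}.
Weight each parental genotype pair by prior × P(type-B child):
  I^B I^B × i i: posterior weight 2/3; P(next child type O) = 0.
  I^B i × i i: posterior weight 1/3; P(next child type O) = 1/2.
Weighted sum = 1/6.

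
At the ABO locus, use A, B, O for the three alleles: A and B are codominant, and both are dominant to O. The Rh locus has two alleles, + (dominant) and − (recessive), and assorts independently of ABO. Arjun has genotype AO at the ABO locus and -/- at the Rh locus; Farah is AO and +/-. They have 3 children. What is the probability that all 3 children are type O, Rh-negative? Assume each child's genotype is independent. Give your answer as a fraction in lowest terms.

ABO cross AO × AO → 1/4 O, 3/4 A.
Rh cross -/- × +/- → 1/2 Rh+, 1/2 Rh-; so P(type O, Rh-negative) = 1/4 × 1/2 = 1/8 per child.
All 3 independent: (1/8)^3 = 1/512.

1/512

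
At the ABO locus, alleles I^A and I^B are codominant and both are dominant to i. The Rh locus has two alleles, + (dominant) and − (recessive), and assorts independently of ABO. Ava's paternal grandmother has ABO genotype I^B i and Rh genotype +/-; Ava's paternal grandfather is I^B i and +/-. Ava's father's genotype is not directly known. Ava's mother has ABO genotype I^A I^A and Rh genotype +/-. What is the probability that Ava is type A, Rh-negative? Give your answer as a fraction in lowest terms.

Ava's father's ABO genotype from I^B i × I^B i: 1/4 I^B I^B, 1/2 I^B i, 1/4 i i.
Crossing each possibility with the mother I^A I^A and summing P(type A): 1/4·0 + 1/2·1/2 + 1/4·1 = 1/2.
Similarly for Rh via the father's Rh distribution: P(Rh-) = 1/4.
Independent loci: 1/2 × 1/4 = 1/8.

1/8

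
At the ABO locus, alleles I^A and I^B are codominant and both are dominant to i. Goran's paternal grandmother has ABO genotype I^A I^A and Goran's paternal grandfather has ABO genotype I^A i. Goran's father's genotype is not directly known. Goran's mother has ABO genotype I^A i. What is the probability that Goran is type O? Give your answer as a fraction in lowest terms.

1/8

Goran's father's ABO genotype from I^A I^A × I^A i: 1/2 I^A I^A, 1/2 I^A i.
Crossing each possibility with the mother I^A i and summing P(type O): 1/2·0 + 1/2·1/4 = 1/8.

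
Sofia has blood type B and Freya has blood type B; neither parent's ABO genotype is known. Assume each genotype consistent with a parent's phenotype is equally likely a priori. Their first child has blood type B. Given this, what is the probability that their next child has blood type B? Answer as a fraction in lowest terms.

19/20

Possible genotypes: Sofia ∈ {I^B I^B, I^B i}; Freya ∈ {I^B I^B, I^B i}.
Weight each parental genotype pair by prior × P(type-B child):
  I^B I^B × I^B I^B: posterior weight 4/15; P(next child type B) = 1.
  I^B I^B × I^B i: posterior weight 4/15; P(next child type B) = 1.
  I^B i × I^B I^B: posterior weight 4/15; P(next child type B) = 1.
  I^B i × I^B i: posterior weight 1/5; P(next child type B) = 3/4.
Weighted sum = 19/20.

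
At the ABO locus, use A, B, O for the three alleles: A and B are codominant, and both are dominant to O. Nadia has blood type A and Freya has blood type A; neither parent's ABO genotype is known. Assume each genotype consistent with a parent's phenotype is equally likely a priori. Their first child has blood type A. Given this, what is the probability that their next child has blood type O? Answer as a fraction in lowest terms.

Possible genotypes: Nadia ∈ {AA, AO}; Freya ∈ {AA, AO}.
Weight each parental genotype pair by prior × P(type-A child):
  AA × AA: posterior weight 4/15; P(next child type O) = 0.
  AA × AO: posterior weight 4/15; P(next child type O) = 0.
  AO × AA: posterior weight 4/15; P(next child type O) = 0.
  AO × AO: posterior weight 1/5; P(next child type O) = 1/4.
Weighted sum = 1/20.

1/20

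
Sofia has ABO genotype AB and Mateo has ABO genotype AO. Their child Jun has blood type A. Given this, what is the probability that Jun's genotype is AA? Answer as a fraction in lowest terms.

1/2

Cross AB × AO → 1/4 AA, 1/4 AB, 1/4 AO, 1/4 BO.
Type-A genotypes among offspring: AA (1/4), AO (1/4); total 1/2.
P(AA | type A) = (1/4) / (1/2) = 1/2.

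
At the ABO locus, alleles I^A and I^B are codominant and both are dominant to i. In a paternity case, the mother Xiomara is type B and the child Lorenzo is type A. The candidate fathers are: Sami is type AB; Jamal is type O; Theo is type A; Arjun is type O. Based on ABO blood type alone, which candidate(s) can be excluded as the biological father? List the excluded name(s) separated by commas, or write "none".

Jamal, Arjun

A candidate is excluded only if no genotype consistent with his phenotype could produce a type A child with a type B mother.
Jamal (type O): no genotype consistent with that phenotype can produce a type-A child with a type-B mother.
Arjun (type O): no genotype consistent with that phenotype can produce a type-A child with a type-B mother.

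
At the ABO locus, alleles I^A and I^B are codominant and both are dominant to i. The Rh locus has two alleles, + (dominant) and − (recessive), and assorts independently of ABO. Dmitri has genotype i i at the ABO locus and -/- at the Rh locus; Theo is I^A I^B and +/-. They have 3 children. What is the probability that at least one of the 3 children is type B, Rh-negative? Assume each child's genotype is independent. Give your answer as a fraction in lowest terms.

ABO cross i i × I^A I^B → 1/2 A, 1/2 B.
Rh cross -/- × +/- → 1/2 Rh+, 1/2 Rh-; so P(type B, Rh-negative) = 1/2 × 1/2 = 1/4 per child.
P(none) = (3/4)^3 = 27/64; P(at least one) = 1 − 27/64 = 37/64.

37/64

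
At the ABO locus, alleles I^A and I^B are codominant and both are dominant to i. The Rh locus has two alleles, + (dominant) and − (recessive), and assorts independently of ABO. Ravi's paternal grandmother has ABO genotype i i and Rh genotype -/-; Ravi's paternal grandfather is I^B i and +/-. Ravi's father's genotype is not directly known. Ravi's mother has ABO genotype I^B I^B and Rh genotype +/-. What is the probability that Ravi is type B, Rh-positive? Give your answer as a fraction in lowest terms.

Ravi's father's ABO genotype from i i × I^B i: 1/2 I^B i, 1/2 i i.
Crossing each possibility with the mother I^B I^B and summing P(type B): 1/2·1 + 1/2·1 = 1.
Similarly for Rh via the father's Rh distribution: P(Rh+) = 5/8.
Independent loci: 1 × 5/8 = 5/8.

5/8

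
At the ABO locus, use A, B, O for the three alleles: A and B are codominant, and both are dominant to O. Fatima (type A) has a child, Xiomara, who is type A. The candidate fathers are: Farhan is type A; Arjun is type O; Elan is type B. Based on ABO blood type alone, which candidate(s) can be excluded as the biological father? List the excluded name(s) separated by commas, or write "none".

A candidate is excluded only if no genotype consistent with his phenotype could produce a type A child with a type A mother.
Every candidate has at least one consistent genotype combination, so none can be excluded.

none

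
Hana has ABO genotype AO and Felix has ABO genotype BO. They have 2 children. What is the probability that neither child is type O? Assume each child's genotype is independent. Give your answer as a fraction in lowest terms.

ABO cross AO × BO → 1/4 O, 1/4 A, 1/4 B, 1/4 AB.
So P(type O) = 1/4 per child.
P(not type O) = 3/4 for one child; (3/4)^2 = 9/16.

9/16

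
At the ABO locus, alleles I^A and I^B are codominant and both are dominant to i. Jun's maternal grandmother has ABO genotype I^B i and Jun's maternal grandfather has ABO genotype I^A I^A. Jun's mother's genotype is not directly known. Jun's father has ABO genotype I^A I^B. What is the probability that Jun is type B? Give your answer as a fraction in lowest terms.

Jun's mother's ABO genotype from I^B i × I^A I^A: 1/2 I^A I^B, 1/2 I^A i.
Crossing each possibility with the father I^A I^B and summing P(type B): 1/2·1/4 + 1/2·1/4 = 1/4.

1/4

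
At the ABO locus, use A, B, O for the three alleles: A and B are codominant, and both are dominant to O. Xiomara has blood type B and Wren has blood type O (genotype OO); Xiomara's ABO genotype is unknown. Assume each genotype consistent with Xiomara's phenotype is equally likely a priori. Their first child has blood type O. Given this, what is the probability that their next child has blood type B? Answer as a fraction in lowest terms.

Possible genotypes: Xiomara ∈ {BB, BO}; Wren ∈ {OO}.
Weight each parental genotype pair by prior × P(type-O child):
  BO × OO: posterior weight 1; P(next child type B) = 1/2.
Weighted sum = 1/2.

1/2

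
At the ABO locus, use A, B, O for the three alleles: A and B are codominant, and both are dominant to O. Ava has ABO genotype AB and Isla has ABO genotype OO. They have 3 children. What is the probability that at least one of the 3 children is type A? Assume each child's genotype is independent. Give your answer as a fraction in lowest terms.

7/8

ABO cross AB × OO → 1/2 A, 1/2 B.
So P(type A) = 1/2 per child.
P(none) = (1/2)^3 = 1/8; P(at least one) = 1 − 1/8 = 7/8.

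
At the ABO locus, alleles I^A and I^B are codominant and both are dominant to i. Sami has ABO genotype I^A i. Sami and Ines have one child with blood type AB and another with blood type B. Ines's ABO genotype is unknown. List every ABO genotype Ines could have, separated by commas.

For each candidate genotype of Ines, check whether crossing it with I^A i can produce every observed child phenotype.
  I^A I^A → possible child types {A} ✗
  I^A I^B → possible child types {A, B, AB} ✓
  I^A i → possible child types {O, A} ✗
  I^B I^B → possible child types {B, AB} ✓
  I^B i → possible child types {O, A, B, AB} ✓
  i i → possible child types {O, A} ✗

I^A I^B, I^B I^B, I^B i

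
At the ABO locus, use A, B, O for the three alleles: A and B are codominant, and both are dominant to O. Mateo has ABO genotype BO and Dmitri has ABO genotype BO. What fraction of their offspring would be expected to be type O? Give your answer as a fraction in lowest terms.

ABO cross BO × BO → offspring phenotypes: 1/4 O, 3/4 B.
So P(type O) = 1/4.

1/4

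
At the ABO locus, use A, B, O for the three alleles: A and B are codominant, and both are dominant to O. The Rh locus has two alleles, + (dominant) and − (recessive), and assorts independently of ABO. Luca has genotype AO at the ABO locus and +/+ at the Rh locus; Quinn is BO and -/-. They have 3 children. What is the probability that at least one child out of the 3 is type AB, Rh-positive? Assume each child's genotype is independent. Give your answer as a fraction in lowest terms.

37/64

ABO cross AO × BO → 1/4 O, 1/4 A, 1/4 B, 1/4 AB.
Rh cross +/+ × -/- → 1 Rh+; so P(type AB, Rh-positive) = 1/4 × 1 = 1/4 per child.
P(none) = (3/4)^3 = 27/64; P(at least one) = 1 − 27/64 = 37/64.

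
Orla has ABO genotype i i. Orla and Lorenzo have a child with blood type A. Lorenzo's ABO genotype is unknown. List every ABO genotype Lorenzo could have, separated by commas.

I^A I^A, I^A I^B, I^A i

For each candidate genotype of Lorenzo, check whether crossing it with i i can produce every observed child phenotype.
  I^A I^A → possible child types {A} ✓
  I^A I^B → possible child types {A, B} ✓
  I^A i → possible child types {O, A} ✓
  I^B I^B → possible child types {B} ✗
  I^B i → possible child types {O, B} ✗
  i i → possible child types {O} ✗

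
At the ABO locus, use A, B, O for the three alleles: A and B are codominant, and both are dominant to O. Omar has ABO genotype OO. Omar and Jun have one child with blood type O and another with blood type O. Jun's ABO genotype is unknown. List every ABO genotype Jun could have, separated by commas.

AO, BO, OO

For each candidate genotype of Jun, check whether crossing it with OO can produce every observed child phenotype.
  AA → possible child types {A} ✗
  AB → possible child types {A, B} ✗
  AO → possible child types {O, A} ✓
  BB → possible child types {B} ✗
  BO → possible child types {O, B} ✓
  OO → possible child types {O} ✓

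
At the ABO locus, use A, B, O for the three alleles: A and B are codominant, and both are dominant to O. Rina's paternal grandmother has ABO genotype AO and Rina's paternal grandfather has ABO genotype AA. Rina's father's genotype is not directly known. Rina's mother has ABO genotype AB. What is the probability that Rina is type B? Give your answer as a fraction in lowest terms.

Rina's father's ABO genotype from AO × AA: 1/2 AA, 1/2 AO.
Crossing each possibility with the mother AB and summing P(type B): 1/2·0 + 1/2·1/4 = 1/8.

1/8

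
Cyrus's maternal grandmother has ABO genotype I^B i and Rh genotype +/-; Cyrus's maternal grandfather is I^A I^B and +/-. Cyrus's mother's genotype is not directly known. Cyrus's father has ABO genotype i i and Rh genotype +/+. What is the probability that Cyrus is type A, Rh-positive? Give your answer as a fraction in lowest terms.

Cyrus's mother's ABO genotype from I^B i × I^A I^B: 1/4 I^A I^B, 1/4 I^A i, 1/4 I^B I^B, 1/4 I^B i.
Crossing each possibility with the father i i and summing P(type A): 1/4·1/2 + 1/4·1/2 + 1/4·0 + 1/4·0 = 1/4.
Similarly for Rh via the mother's Rh distribution: P(Rh+) = 1.
Independent loci: 1/4 × 1 = 1/4.

1/4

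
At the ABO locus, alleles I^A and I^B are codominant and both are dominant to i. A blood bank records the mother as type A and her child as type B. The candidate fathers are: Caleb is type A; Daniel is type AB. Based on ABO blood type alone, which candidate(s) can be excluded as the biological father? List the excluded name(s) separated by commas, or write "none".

Caleb

A candidate is excluded only if no genotype consistent with his phenotype could produce a type B child with a type A mother.
Caleb (type A): no genotype consistent with that phenotype can produce a type-B child with a type-A mother.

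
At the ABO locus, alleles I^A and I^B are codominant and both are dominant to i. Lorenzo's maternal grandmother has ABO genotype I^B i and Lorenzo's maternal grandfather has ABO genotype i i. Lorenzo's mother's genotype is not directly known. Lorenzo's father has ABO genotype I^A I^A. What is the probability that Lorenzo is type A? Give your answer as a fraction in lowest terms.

Lorenzo's mother's ABO genotype from I^B i × i i: 1/2 I^B i, 1/2 i i.
Crossing each possibility with the father I^A I^A and summing P(type A): 1/2·1/2 + 1/2·1 = 3/4.

3/4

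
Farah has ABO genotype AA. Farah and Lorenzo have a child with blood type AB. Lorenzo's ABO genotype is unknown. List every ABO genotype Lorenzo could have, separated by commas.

For each candidate genotype of Lorenzo, check whether crossing it with AA can produce every observed child phenotype.
  AA → possible child types {A} ✗
  AB → possible child types {A, AB} ✓
  AO → possible child types {A} ✗
  BB → possible child types {AB} ✓
  BO → possible child types {A, AB} ✓
  OO → possible child types {A} ✗

AB, BB, BO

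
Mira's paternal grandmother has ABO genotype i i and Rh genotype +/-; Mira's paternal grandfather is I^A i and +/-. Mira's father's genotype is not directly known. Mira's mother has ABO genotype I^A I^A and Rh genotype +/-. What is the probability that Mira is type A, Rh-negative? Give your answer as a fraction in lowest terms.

1/4

Mira's father's ABO genotype from i i × I^A i: 1/2 I^A i, 1/2 i i.
Crossing each possibility with the mother I^A I^A and summing P(type A): 1/2·1 + 1/2·1 = 1.
Similarly for Rh via the father's Rh distribution: P(Rh-) = 1/4.
Independent loci: 1 × 1/4 = 1/4.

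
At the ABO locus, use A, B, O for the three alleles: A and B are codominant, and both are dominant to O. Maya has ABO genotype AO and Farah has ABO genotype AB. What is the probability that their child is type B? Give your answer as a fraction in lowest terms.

1/4

ABO cross AO × AB → offspring phenotypes: 1/2 A, 1/4 B, 1/4 AB.
So P(type B) = 1/4.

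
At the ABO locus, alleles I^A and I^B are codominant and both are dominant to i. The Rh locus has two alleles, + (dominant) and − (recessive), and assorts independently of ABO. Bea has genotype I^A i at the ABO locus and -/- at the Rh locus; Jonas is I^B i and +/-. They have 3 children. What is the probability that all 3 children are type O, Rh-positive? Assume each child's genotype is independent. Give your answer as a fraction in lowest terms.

1/512

ABO cross I^A i × I^B i → 1/4 O, 1/4 A, 1/4 B, 1/4 AB.
Rh cross -/- × +/- → 1/2 Rh+, 1/2 Rh-; so P(type O, Rh-positive) = 1/4 × 1/2 = 1/8 per child.
All 3 independent: (1/8)^3 = 1/512.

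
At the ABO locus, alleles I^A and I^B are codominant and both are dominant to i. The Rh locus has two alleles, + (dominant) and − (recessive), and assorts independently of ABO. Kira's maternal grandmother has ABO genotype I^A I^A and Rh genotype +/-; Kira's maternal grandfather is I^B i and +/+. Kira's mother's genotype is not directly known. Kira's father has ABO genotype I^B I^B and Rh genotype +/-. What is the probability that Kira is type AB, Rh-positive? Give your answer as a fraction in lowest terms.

Kira's mother's ABO genotype from I^A I^A × I^B i: 1/2 I^A I^B, 1/2 I^A i.
Crossing each possibility with the father I^B I^B and summing P(type AB): 1/2·1/2 + 1/2·1/2 = 1/2.
Similarly for Rh via the mother's Rh distribution: P(Rh+) = 7/8.
Independent loci: 1/2 × 7/8 = 7/16.

7/16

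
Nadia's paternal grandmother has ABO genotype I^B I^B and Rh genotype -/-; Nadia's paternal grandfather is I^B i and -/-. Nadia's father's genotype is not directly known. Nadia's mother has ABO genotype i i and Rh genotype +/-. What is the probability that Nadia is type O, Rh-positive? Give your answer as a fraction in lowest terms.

Nadia's father's ABO genotype from I^B I^B × I^B i: 1/2 I^B I^B, 1/2 I^B i.
Crossing each possibility with the mother i i and summing P(type O): 1/2·0 + 1/2·1/2 = 1/4.
Similarly for Rh via the father's Rh distribution: P(Rh+) = 1/2.
Independent loci: 1/4 × 1/2 = 1/8.

1/8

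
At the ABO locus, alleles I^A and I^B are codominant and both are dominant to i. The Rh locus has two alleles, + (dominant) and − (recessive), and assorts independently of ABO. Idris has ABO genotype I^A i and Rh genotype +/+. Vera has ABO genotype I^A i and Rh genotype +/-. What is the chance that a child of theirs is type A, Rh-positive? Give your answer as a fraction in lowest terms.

3/4

ABO cross I^A i × I^A i → offspring phenotypes: 1/4 O, 3/4 A.
Rh cross +/+ × +/- → 1 Rh+.
Independent loci: P(type A, Rh-positive) = 3/4 × 1 = 3/4.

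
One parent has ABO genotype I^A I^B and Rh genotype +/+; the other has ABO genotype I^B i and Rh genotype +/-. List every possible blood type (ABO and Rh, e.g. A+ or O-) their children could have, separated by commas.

A+, B+, AB+

Gametes from I^A I^B × I^B i give offspring ABO genotypes I^A I^B, I^A i, I^B I^B, I^B i, i.e. phenotypes A, B, AB.
Rh cross +/+ × +/- → phenotypes Rh+.
Combining independently: A+, B+, AB+.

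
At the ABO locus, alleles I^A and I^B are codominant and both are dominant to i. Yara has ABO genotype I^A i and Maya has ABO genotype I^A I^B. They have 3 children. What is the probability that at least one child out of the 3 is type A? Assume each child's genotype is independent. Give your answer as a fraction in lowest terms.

ABO cross I^A i × I^A I^B → 1/2 A, 1/4 B, 1/4 AB.
So P(type A) = 1/2 per child.
P(none) = (1/2)^3 = 1/8; P(at least one) = 1 − 1/8 = 7/8.

7/8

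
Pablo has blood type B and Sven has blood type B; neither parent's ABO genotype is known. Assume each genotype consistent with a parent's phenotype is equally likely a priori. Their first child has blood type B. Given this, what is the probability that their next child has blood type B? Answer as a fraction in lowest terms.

Possible genotypes: Pablo ∈ {I^B I^B, I^B i}; Sven ∈ {I^B I^B, I^B i}.
Weight each parental genotype pair by prior × P(type-B child):
  I^B I^B × I^B I^B: posterior weight 4/15; P(next child type B) = 1.
  I^B I^B × I^B i: posterior weight 4/15; P(next child type B) = 1.
  I^B i × I^B I^B: posterior weight 4/15; P(next child type B) = 1.
  I^B i × I^B i: posterior weight 1/5; P(next child type B) = 3/4.
Weighted sum = 19/20.

19/20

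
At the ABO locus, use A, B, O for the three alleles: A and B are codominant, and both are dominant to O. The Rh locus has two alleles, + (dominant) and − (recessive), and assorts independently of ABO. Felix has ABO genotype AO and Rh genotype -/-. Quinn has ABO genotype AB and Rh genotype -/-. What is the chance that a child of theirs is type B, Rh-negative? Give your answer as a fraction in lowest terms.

ABO cross AO × AB → offspring phenotypes: 1/2 A, 1/4 B, 1/4 AB.
Rh cross -/- × -/- → 1 Rh-.
Independent loci: P(type B, Rh-negative) = 1/4 × 1 = 1/4.

1/4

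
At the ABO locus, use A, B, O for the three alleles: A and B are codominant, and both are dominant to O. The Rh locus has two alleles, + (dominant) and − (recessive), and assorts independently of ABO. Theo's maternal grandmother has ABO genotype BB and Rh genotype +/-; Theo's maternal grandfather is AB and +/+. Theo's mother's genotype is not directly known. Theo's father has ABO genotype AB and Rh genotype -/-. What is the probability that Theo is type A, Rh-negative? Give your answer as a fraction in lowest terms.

1/32

Theo's mother's ABO genotype from BB × AB: 1/2 AB, 1/2 BB.
Crossing each possibility with the father AB and summing P(type A): 1/2·1/4 + 1/2·0 = 1/8.
Similarly for Rh via the mother's Rh distribution: P(Rh-) = 1/4.
Independent loci: 1/8 × 1/4 = 1/32.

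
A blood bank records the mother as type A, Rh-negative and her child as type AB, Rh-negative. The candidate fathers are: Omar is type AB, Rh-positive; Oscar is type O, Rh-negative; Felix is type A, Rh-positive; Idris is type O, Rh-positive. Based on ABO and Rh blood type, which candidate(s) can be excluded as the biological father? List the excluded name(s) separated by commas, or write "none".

A candidate is excluded only if no genotype consistent with his phenotype could produce a type AB, Rh-negative child with a type A, Rh-negative mother.
Oscar (type O, Rh-): no genotype consistent with that phenotype can produce a type-AB Rh- child with a type-A mother.
Felix (type A, Rh+): no genotype consistent with that phenotype can produce a type-AB Rh- child with a type-A mother.
Idris (type O, Rh+): no genotype consistent with that phenotype can produce a type-AB Rh- child with a type-A mother.

Oscar, Felix, Idris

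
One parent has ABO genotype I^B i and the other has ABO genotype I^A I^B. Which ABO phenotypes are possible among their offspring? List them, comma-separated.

Gametes from I^B i × I^A I^B give offspring ABO genotypes I^A I^B, I^A i, I^B I^B, I^B i, i.e. phenotypes A, B, AB.

A, B, AB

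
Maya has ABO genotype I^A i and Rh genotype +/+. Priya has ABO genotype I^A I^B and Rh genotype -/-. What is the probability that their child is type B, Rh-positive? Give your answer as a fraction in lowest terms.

1/4

ABO cross I^A i × I^A I^B → offspring phenotypes: 1/2 A, 1/4 B, 1/4 AB.
Rh cross +/+ × -/- → 1 Rh+.
Independent loci: P(type B, Rh-positive) = 1/4 × 1 = 1/4.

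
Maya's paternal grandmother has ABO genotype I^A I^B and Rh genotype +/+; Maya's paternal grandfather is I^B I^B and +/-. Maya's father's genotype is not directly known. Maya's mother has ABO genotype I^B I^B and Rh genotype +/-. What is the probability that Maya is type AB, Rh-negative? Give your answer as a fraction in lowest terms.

1/32

Maya's father's ABO genotype from I^A I^B × I^B I^B: 1/2 I^A I^B, 1/2 I^B I^B.
Crossing each possibility with the mother I^B I^B and summing P(type AB): 1/2·1/2 + 1/2·0 = 1/4.
Similarly for Rh via the father's Rh distribution: P(Rh-) = 1/8.
Independent loci: 1/4 × 1/8 = 1/32.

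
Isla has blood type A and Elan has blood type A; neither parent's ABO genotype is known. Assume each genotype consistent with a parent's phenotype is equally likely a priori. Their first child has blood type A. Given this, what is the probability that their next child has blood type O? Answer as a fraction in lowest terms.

1/20

Possible genotypes: Isla ∈ {I^A I^A, I^A i}; Elan ∈ {I^A I^A, I^A i}.
Weight each parental genotype pair by prior × P(type-A child):
  I^A I^A × I^A I^A: posterior weight 4/15; P(next child type O) = 0.
  I^A I^A × I^A i: posterior weight 4/15; P(next child type O) = 0.
  I^A i × I^A I^A: posterior weight 4/15; P(next child type O) = 0.
  I^A i × I^A i: posterior weight 1/5; P(next child type O) = 1/4.
Weighted sum = 1/20.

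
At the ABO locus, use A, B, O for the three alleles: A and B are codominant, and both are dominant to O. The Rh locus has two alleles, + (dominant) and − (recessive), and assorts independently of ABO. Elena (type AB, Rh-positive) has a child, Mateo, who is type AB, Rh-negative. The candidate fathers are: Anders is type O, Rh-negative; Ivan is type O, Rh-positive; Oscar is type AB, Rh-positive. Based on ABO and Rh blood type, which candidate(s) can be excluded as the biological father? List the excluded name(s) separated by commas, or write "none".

A candidate is excluded only if no genotype consistent with his phenotype could produce a type AB, Rh-negative child with a type AB, Rh-positive mother.
Anders (type O, Rh-): no genotype consistent with that phenotype can produce a type-AB Rh- child with a type-AB mother.
Ivan (type O, Rh+): no genotype consistent with that phenotype can produce a type-AB Rh- child with a type-AB mother.

Anders, Ivan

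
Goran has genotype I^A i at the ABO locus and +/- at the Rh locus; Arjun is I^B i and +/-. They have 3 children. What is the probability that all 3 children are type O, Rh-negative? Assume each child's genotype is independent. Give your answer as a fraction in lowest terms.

1/4096

ABO cross I^A i × I^B i → 1/4 O, 1/4 A, 1/4 B, 1/4 AB.
Rh cross +/- × +/- → 3/4 Rh+, 1/4 Rh-; so P(type O, Rh-negative) = 1/4 × 1/4 = 1/16 per child.
All 3 independent: (1/16)^3 = 1/4096.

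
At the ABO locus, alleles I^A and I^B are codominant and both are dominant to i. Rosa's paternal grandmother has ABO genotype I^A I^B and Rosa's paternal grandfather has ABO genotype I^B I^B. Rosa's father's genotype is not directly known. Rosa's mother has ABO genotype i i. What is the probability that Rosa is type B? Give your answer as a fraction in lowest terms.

3/4

Rosa's father's ABO genotype from I^A I^B × I^B I^B: 1/2 I^A I^B, 1/2 I^B I^B.
Crossing each possibility with the mother i i and summing P(type B): 1/2·1/2 + 1/2·1 = 3/4.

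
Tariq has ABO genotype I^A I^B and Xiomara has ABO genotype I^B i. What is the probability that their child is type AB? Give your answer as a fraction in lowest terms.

ABO cross I^A I^B × I^B i → offspring phenotypes: 1/4 A, 1/2 B, 1/4 AB.
So P(type AB) = 1/4.

1/4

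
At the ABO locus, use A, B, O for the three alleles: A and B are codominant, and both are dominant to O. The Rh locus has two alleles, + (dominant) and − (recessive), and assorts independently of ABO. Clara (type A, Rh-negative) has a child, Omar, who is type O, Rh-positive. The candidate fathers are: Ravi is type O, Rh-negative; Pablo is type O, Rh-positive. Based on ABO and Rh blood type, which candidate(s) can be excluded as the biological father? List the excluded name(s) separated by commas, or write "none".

A candidate is excluded only if no genotype consistent with his phenotype could produce a type O, Rh-positive child with a type A, Rh-negative mother.
Ravi (type O, Rh-): no genotype consistent with that phenotype can produce a type-O Rh+ child with a type-A mother.

Ravi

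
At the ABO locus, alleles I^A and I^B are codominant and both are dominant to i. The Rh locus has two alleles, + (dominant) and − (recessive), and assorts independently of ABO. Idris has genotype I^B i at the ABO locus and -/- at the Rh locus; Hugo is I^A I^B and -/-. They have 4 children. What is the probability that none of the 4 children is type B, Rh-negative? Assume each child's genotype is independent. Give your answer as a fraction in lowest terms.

ABO cross I^B i × I^A I^B → 1/4 A, 1/2 B, 1/4 AB.
Rh cross -/- × -/- → 1 Rh-; so P(type B, Rh-negative) = 1/2 × 1 = 1/2 per child.
P(not type B, Rh-negative) = 1/2 for one child; (1/2)^4 = 1/16.

1/16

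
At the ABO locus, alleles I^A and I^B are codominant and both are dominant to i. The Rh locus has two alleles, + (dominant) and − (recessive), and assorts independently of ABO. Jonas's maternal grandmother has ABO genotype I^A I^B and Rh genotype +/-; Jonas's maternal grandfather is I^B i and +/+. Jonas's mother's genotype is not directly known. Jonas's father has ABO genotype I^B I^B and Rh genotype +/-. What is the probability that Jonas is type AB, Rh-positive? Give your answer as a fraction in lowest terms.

7/32

Jonas's mother's ABO genotype from I^A I^B × I^B i: 1/4 I^A I^B, 1/4 I^A i, 1/4 I^B I^B, 1/4 I^B i.
Crossing each possibility with the father I^B I^B and summing P(type AB): 1/4·1/2 + 1/4·1/2 + 1/4·0 + 1/4·0 = 1/4.
Similarly for Rh via the mother's Rh distribution: P(Rh+) = 7/8.
Independent loci: 1/4 × 7/8 = 7/32.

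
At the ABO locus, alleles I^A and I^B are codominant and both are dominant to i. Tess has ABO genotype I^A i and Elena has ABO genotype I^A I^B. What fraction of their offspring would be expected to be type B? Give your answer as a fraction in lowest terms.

ABO cross I^A i × I^A I^B → offspring phenotypes: 1/2 A, 1/4 B, 1/4 AB.
So P(type B) = 1/4.

1/4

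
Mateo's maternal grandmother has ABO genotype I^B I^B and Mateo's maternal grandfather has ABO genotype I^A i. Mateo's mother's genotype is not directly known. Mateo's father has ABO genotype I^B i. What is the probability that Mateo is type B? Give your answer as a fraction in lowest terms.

Mateo's mother's ABO genotype from I^B I^B × I^A i: 1/2 I^A I^B, 1/2 I^B i.
Crossing each possibility with the father I^B i and summing P(type B): 1/2·1/2 + 1/2·3/4 = 5/8.

5/8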